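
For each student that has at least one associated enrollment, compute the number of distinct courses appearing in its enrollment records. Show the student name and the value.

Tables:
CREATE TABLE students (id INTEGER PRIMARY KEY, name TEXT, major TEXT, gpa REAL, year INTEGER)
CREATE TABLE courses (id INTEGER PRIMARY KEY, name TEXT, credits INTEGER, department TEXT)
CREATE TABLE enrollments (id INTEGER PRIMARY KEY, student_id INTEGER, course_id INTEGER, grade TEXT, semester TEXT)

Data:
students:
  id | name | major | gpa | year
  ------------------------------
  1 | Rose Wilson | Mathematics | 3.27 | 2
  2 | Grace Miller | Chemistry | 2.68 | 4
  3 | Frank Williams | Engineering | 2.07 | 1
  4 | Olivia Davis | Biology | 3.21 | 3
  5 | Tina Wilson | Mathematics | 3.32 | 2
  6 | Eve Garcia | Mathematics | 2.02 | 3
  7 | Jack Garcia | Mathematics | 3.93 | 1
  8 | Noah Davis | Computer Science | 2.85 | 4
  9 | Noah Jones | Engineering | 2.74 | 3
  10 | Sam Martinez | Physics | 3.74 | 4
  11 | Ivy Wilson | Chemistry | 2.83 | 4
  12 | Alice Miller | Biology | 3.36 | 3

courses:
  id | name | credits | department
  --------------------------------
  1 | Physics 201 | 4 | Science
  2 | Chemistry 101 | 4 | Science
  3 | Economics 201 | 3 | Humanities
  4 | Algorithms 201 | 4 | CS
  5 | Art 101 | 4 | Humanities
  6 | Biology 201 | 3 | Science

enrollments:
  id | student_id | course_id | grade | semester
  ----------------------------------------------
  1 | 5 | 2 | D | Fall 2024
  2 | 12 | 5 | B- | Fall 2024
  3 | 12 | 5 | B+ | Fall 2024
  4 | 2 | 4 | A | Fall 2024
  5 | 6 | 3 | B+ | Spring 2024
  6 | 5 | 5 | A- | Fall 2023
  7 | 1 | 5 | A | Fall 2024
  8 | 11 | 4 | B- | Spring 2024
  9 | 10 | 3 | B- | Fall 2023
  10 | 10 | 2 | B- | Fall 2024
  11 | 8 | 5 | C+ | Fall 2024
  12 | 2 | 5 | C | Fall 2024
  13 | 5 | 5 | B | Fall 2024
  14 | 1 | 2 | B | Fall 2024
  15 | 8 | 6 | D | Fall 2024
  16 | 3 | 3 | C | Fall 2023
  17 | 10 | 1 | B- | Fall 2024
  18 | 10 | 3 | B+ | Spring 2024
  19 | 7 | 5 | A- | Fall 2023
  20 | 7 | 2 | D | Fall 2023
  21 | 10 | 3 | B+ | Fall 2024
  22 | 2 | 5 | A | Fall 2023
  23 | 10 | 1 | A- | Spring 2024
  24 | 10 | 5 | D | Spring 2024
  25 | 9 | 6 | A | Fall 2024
SELECT p.name, COUNT(DISTINCT c.course_id) AS distinct_course_count FROM enrollments c JOIN students p ON c.student_id = p.id GROUP BY p.id, p.name

Execution result:
name | distinct_course_count
Rose Wilson | 2
Grace Miller | 2
Frank Williams | 1
Tina Wilson | 2
Eve Garcia | 1
Jack Garcia | 2
Noah Davis | 2
Noah Jones | 1
Sam Martinez | 4
Ivy Wilson | 1
Alice Miller | 1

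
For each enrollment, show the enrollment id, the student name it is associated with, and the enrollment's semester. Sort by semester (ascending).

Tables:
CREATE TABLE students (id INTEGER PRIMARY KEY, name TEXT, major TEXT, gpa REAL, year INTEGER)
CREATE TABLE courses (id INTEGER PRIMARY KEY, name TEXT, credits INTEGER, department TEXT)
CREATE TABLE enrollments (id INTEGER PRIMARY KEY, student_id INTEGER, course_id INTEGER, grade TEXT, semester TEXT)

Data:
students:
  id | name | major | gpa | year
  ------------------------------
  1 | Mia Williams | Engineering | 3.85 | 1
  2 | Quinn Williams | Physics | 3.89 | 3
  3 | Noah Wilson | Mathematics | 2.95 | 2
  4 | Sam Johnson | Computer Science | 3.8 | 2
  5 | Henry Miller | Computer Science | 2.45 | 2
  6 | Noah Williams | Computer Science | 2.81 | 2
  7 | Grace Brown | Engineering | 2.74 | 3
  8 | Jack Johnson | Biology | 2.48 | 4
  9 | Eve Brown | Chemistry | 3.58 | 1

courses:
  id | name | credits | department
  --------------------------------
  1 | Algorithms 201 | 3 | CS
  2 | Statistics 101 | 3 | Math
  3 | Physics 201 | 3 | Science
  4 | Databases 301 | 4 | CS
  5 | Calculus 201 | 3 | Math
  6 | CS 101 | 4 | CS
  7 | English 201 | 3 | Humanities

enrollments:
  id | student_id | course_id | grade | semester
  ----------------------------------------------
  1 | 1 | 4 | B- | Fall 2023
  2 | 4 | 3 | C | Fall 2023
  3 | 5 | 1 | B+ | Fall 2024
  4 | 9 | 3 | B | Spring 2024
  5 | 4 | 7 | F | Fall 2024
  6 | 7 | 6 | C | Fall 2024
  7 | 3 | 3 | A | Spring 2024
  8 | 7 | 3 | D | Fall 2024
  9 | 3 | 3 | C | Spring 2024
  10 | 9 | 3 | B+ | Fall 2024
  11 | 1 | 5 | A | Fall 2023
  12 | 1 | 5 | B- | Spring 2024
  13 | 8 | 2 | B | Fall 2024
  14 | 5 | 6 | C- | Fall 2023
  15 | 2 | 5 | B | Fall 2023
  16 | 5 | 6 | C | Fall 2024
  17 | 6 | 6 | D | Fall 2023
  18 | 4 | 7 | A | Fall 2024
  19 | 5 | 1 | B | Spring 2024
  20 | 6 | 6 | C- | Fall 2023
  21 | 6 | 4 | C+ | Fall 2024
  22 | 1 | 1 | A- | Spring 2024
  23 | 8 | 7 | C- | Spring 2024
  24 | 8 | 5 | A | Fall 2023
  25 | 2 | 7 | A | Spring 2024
SELECT c.id, p.name AS student, c.semester FROM enrollments c JOIN students p ON c.student_id = p.id ORDER BY c.semester ASC

Execution result:
id | student | semester
1 | Mia Williams | Fall 2023
2 | Sam Johnson | Fall 2023
11 | Mia Williams | Fall 2023
14 | Henry Miller | Fall 2023
15 | Quinn Williams | Fall 2023
17 | Noah Williams | Fall 2023
20 | Noah Williams | Fall 2023
24 | Jack Johnson | Fall 2023
3 | Henry Miller | Fall 2024
5 | Sam Johnson | Fall 2024
6 | Grace Brown | Fall 2024
8 | Grace Brown | Fall 2024
10 | Eve Brown | Fall 2024
13 | Jack Johnson | Fall 2024
16 | Henry Miller | Fall 2024
18 | Sam Johnson | Fall 2024
21 | Noah Williams | Fall 2024
4 | Eve Brown | Spring 2024
7 | Noah Wilson | Spring 2024
9 | Noah Wilson | Spring 2024
12 | Mia Williams | Spring 2024
19 | Henry Miller | Spring 2024
22 | Mia Williams | Spring 2024
23 | Jack Johnson | Spring 2024
25 | Quinn Williams | Spring 2024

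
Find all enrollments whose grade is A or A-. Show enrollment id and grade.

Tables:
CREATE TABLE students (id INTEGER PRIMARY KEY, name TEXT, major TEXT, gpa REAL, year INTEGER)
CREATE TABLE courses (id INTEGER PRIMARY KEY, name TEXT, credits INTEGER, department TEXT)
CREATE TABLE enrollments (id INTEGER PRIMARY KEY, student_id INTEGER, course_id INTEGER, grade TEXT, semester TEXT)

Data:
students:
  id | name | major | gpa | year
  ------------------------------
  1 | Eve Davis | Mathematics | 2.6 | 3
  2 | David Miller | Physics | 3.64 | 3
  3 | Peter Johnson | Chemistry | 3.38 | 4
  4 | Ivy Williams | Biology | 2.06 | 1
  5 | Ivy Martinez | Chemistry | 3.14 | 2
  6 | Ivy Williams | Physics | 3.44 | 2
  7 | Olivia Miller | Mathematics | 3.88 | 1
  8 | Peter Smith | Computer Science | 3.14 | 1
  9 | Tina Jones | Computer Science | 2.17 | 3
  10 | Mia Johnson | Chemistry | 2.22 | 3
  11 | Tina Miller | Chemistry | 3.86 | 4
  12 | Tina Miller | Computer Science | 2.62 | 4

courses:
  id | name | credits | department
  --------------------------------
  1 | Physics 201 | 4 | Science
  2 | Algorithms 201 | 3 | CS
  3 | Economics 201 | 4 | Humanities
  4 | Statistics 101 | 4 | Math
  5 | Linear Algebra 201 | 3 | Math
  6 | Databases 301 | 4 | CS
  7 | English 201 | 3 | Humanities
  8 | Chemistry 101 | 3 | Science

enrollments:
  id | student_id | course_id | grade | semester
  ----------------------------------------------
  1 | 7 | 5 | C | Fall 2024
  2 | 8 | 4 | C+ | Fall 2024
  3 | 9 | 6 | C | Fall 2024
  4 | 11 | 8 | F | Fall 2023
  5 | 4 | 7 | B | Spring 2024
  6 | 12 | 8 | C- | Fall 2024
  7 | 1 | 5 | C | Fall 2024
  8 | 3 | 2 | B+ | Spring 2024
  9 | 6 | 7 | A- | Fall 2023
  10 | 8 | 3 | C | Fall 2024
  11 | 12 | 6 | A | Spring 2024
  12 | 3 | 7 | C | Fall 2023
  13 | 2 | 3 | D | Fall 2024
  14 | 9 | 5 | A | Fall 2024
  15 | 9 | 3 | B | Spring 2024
SELECT id, grade FROM enrollments WHERE grade IN ('A', 'A-')

Execution result:
id | grade
9 | A-
11 | A
14 | A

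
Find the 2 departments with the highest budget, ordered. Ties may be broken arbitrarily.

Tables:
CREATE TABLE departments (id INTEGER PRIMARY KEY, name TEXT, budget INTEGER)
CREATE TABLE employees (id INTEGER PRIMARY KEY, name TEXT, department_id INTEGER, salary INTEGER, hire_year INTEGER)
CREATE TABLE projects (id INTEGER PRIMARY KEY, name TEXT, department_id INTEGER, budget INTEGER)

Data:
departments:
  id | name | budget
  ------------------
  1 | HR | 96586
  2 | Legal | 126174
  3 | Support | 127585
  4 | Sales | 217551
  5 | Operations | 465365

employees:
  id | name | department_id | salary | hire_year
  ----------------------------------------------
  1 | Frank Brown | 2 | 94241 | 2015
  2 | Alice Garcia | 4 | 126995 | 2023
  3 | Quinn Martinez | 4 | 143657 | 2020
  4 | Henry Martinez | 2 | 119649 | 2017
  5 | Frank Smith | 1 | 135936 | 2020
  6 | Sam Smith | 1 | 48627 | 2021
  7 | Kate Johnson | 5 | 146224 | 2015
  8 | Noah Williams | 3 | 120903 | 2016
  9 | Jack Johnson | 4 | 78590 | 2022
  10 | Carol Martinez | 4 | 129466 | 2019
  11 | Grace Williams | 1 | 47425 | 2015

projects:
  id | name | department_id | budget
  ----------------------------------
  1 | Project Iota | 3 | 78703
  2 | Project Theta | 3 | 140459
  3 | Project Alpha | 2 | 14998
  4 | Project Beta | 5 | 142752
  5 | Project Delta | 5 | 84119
SELECT name, budget FROM departments ORDER BY budget DESC LIMIT 2

Execution result:
name | budget
Operations | 465365
Sales | 217551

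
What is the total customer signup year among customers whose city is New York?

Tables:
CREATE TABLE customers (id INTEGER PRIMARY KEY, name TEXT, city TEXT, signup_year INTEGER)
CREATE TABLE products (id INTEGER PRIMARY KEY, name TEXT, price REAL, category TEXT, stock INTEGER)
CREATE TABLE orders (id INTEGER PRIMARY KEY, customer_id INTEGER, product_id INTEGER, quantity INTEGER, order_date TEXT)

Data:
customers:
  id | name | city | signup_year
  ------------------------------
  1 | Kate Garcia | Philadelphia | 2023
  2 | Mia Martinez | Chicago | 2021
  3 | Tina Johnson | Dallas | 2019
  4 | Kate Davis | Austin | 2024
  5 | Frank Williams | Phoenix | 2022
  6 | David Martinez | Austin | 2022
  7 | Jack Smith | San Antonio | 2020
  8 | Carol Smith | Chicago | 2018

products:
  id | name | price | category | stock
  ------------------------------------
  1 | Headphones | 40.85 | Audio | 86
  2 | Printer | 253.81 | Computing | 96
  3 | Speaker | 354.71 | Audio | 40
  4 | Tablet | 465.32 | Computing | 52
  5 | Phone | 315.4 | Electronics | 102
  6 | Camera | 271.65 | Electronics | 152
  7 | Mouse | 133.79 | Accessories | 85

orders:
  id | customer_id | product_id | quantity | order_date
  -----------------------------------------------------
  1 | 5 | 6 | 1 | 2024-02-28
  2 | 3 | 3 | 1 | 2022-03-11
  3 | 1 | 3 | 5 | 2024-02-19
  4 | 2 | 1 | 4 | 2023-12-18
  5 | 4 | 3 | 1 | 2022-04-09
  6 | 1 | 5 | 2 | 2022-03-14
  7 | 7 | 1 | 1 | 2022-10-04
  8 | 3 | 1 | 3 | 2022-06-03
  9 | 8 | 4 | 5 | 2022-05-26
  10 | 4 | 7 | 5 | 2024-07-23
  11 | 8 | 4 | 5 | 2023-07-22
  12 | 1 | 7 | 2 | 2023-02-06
SELECT SUM(signup_year) FROM customers WHERE city = 'New York'

Execution result:
NULL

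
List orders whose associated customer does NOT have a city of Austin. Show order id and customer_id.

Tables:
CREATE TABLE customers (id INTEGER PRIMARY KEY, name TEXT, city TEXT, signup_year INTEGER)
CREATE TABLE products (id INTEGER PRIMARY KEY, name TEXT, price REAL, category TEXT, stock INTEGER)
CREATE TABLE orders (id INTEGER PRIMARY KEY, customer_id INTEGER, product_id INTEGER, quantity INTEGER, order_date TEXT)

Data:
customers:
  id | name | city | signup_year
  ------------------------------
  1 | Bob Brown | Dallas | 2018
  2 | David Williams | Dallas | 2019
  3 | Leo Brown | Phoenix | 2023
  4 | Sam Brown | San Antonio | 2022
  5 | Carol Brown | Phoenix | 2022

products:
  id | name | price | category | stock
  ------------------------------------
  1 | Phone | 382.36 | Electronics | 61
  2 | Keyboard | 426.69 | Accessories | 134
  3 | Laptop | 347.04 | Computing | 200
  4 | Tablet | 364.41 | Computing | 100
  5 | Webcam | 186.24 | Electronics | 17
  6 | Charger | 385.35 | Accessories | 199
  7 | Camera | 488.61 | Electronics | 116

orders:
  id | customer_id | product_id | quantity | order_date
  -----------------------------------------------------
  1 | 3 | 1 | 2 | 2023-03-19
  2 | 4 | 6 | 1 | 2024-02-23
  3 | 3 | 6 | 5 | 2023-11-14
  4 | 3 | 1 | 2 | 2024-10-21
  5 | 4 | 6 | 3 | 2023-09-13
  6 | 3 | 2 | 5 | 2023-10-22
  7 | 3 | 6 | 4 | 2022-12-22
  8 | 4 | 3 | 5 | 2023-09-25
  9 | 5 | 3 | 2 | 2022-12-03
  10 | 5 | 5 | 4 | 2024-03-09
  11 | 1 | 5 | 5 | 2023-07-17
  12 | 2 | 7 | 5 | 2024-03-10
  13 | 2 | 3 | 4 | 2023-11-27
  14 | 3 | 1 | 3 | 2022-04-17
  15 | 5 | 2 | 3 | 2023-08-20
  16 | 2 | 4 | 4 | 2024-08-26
SELECT id, customer_id FROM orders WHERE customer_id NOT IN (SELECT id FROM customers WHERE city = 'Austin')

Execution result:
id | customer_id
1 | 3
2 | 4
3 | 3
4 | 3
5 | 4
6 | 3
7 | 3
8 | 4
9 | 5
10 | 5
11 | 1
12 | 2
13 | 2
14 | 3
15 | 5
16 | 2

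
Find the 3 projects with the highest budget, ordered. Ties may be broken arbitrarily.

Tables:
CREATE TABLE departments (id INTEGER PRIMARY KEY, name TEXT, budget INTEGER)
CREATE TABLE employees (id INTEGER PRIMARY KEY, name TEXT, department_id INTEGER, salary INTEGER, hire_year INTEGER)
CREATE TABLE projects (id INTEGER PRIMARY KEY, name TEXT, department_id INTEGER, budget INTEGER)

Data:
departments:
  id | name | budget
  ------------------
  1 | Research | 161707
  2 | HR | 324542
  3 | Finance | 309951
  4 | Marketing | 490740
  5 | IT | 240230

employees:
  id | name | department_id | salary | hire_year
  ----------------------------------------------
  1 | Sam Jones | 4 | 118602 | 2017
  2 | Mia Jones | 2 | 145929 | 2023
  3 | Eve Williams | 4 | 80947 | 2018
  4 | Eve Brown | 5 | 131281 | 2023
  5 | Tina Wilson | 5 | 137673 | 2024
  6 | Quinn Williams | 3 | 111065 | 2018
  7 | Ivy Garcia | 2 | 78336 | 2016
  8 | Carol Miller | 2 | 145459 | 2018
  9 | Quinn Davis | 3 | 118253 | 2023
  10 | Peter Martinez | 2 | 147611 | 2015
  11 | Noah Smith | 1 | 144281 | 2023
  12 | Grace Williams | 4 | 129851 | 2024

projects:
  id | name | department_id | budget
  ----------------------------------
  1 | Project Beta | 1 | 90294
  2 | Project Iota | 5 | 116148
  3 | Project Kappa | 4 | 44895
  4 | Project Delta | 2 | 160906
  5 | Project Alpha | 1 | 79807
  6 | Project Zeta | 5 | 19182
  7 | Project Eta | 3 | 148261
SELECT name, budget FROM projects ORDER BY budget DESC LIMIT 3

Execution result:
name | budget
Project Delta | 160906
Project Eta | 148261
Project Iota | 116148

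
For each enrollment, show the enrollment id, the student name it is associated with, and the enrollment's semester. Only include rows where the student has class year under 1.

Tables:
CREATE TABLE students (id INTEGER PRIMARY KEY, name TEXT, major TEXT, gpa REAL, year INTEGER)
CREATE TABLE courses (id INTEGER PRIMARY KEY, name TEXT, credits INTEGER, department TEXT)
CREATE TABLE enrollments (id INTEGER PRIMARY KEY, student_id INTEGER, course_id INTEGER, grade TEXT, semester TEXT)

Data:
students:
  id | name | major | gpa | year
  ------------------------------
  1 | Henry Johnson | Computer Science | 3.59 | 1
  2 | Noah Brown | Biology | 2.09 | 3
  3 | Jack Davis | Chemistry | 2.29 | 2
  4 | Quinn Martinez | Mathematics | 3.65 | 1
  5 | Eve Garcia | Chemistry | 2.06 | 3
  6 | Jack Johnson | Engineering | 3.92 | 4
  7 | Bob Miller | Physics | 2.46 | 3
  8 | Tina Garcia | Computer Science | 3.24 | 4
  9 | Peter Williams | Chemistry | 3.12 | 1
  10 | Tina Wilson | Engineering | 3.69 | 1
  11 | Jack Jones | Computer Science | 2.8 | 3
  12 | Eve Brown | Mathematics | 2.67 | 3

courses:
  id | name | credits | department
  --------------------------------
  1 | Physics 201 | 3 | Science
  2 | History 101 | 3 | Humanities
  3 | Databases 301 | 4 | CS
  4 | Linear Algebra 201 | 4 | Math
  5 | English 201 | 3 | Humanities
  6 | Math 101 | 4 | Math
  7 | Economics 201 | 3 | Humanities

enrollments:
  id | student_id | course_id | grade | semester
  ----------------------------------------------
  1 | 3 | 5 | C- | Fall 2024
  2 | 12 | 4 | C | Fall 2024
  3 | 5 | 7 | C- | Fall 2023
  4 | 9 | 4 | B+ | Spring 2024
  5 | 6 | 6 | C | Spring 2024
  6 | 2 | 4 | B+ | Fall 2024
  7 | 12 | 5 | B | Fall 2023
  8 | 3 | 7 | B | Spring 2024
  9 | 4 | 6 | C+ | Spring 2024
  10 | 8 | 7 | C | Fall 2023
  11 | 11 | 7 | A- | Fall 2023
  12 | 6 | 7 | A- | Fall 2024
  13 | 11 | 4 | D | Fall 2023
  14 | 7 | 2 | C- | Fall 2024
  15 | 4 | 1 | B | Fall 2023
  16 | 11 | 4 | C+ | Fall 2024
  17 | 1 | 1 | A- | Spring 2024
SELECT c.id, p.name AS student, c.semester FROM enrollments c JOIN students p ON c.student_id = p.id WHERE p.year < 1

Execution result:
(no rows)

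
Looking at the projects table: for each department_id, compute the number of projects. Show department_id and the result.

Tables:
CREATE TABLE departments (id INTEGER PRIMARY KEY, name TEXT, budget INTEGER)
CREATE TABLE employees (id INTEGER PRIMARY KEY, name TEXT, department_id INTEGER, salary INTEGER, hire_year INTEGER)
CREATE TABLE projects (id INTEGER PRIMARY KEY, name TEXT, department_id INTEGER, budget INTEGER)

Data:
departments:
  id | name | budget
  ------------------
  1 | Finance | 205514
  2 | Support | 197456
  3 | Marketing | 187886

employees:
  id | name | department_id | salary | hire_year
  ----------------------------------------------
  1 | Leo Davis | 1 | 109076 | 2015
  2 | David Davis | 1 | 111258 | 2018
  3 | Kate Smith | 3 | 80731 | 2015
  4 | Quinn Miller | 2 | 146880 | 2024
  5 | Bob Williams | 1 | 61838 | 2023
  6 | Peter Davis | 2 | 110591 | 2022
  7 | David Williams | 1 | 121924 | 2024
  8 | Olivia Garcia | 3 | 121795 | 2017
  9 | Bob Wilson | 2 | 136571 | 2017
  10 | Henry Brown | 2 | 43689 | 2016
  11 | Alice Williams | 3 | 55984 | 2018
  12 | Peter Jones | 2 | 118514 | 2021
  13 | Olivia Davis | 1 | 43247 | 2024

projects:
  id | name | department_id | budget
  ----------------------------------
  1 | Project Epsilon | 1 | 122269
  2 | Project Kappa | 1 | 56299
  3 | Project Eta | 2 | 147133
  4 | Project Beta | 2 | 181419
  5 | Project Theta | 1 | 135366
SELECT department_id, COUNT(*) AS n FROM projects GROUP BY department_id

Execution result:
department_id | n
1 | 3
2 | 2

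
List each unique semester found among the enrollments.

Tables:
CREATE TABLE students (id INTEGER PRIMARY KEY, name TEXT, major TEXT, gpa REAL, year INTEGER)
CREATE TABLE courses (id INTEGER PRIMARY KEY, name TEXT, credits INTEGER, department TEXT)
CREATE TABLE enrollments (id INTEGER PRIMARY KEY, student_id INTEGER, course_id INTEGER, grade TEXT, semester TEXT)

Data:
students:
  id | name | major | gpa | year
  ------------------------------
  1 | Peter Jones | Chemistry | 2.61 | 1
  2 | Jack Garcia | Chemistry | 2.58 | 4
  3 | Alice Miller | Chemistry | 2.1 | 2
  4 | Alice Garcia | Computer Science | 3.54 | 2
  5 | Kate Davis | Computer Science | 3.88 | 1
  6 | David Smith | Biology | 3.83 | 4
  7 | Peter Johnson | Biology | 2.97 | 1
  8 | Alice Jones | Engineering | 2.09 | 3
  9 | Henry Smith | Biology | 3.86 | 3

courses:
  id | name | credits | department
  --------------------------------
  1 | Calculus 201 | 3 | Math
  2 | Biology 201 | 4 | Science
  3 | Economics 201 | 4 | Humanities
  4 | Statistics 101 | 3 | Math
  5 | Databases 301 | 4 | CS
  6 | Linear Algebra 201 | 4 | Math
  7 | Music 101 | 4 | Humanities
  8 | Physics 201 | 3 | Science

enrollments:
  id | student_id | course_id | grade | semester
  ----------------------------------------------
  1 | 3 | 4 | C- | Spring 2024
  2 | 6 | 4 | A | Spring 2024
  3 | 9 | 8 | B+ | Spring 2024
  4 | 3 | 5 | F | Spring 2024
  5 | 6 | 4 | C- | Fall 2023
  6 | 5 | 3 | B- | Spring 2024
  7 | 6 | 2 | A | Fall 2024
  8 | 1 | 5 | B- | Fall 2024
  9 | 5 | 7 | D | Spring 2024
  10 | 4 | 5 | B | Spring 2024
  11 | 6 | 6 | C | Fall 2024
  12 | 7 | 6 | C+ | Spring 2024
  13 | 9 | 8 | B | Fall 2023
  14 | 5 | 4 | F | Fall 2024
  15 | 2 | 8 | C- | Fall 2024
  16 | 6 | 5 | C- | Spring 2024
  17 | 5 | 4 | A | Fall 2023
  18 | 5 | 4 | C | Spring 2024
SELECT DISTINCT semester FROM enrollments

Execution result:
semester
Spring 2024
Fall 2023
Fall 2024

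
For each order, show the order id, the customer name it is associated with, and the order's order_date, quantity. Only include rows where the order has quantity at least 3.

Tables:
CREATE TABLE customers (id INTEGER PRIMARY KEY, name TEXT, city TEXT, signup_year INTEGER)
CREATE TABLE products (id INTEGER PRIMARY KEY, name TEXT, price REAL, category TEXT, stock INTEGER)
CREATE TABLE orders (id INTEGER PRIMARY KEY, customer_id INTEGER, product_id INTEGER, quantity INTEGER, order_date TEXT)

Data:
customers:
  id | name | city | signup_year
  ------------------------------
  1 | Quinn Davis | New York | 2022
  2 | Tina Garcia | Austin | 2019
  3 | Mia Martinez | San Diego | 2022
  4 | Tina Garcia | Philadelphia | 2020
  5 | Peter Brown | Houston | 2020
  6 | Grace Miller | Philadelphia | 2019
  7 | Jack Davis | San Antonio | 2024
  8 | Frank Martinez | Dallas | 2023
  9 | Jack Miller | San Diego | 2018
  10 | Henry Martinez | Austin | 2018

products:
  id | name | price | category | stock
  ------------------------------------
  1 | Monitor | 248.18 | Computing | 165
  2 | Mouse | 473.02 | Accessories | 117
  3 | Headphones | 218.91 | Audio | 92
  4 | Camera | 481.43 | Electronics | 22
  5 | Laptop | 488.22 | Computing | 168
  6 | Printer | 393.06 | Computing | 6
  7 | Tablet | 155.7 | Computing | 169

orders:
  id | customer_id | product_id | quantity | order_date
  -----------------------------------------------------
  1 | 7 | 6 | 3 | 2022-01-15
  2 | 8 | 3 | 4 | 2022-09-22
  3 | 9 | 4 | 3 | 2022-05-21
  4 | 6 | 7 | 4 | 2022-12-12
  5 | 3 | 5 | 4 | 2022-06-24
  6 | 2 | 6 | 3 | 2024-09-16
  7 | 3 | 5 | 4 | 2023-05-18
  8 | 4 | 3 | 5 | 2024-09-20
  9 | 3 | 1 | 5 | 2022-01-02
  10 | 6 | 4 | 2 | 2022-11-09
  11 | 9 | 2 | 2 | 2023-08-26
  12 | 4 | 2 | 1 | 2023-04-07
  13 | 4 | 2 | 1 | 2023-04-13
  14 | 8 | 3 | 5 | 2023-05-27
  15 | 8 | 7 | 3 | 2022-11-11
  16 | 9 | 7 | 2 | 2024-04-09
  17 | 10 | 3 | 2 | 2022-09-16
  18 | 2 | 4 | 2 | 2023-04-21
SELECT c.id, p.name AS customer, c.order_date, c.quantity FROM orders c JOIN customers p ON c.customer_id = p.id WHERE c.quantity >= 3

Execution result:
id | customer | order_date | quantity
1 | Jack Davis | 2022-01-15 | 3
2 | Frank Martinez | 2022-09-22 | 4
3 | Jack Miller | 2022-05-21 | 3
4 | Grace Miller | 2022-12-12 | 4
5 | Mia Martinez | 2022-06-24 | 4
6 | Tina Garcia | 2024-09-16 | 3
7 | Mia Martinez | 2023-05-18 | 4
8 | Tina Garcia | 2024-09-20 | 5
9 | Mia Martinez | 2022-01-02 | 5
14 | Frank Martinez | 2023-05-27 | 5
15 | Frank Martinez | 2022-11-11 | 3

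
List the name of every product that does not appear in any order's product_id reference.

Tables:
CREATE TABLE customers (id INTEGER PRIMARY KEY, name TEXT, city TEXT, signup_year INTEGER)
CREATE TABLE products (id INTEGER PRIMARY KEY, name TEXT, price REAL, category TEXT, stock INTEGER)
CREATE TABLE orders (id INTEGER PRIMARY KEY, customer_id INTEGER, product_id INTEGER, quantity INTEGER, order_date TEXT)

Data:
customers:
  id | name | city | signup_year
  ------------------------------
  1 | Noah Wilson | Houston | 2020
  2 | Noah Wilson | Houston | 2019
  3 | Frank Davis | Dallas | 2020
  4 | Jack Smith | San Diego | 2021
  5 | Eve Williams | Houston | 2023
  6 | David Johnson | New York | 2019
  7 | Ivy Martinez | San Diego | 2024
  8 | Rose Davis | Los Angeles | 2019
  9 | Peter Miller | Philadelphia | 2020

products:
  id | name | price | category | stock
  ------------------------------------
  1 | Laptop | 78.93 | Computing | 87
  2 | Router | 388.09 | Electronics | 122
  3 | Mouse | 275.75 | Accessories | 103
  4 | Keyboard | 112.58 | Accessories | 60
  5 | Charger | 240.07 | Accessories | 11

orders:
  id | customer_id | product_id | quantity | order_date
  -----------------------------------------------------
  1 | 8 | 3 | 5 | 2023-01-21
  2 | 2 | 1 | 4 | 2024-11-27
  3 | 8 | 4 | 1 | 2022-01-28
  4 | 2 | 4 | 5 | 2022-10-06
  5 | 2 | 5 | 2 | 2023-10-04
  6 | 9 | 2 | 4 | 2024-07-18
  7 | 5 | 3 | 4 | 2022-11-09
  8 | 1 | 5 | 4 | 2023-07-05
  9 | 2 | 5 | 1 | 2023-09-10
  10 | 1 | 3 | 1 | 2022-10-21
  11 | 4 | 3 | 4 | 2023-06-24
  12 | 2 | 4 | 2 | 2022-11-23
SELECT p.name FROM products p LEFT JOIN orders c ON c.product_id = p.id WHERE c.id IS NULL

Execution result:
(no rows)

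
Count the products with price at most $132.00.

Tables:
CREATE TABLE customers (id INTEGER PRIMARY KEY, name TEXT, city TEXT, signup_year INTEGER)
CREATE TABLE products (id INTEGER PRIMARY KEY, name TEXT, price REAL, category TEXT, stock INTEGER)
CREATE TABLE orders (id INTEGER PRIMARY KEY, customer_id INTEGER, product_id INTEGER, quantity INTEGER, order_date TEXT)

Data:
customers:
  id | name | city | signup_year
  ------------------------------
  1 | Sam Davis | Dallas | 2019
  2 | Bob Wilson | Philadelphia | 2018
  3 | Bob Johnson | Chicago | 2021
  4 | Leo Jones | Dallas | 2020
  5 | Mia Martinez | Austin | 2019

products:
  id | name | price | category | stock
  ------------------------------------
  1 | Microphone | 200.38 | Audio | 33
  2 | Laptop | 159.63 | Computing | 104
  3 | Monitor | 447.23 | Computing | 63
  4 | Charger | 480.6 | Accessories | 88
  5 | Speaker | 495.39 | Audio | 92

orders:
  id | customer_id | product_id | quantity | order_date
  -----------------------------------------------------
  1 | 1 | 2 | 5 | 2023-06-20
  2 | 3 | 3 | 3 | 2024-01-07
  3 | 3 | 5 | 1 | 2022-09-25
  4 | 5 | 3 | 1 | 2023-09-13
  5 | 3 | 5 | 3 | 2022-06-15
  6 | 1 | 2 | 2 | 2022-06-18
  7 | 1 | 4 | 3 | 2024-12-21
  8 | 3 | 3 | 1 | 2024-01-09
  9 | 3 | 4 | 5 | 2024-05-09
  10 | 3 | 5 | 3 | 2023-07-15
SELECT COUNT(*) FROM products WHERE price <= 132.0

Execution result:
0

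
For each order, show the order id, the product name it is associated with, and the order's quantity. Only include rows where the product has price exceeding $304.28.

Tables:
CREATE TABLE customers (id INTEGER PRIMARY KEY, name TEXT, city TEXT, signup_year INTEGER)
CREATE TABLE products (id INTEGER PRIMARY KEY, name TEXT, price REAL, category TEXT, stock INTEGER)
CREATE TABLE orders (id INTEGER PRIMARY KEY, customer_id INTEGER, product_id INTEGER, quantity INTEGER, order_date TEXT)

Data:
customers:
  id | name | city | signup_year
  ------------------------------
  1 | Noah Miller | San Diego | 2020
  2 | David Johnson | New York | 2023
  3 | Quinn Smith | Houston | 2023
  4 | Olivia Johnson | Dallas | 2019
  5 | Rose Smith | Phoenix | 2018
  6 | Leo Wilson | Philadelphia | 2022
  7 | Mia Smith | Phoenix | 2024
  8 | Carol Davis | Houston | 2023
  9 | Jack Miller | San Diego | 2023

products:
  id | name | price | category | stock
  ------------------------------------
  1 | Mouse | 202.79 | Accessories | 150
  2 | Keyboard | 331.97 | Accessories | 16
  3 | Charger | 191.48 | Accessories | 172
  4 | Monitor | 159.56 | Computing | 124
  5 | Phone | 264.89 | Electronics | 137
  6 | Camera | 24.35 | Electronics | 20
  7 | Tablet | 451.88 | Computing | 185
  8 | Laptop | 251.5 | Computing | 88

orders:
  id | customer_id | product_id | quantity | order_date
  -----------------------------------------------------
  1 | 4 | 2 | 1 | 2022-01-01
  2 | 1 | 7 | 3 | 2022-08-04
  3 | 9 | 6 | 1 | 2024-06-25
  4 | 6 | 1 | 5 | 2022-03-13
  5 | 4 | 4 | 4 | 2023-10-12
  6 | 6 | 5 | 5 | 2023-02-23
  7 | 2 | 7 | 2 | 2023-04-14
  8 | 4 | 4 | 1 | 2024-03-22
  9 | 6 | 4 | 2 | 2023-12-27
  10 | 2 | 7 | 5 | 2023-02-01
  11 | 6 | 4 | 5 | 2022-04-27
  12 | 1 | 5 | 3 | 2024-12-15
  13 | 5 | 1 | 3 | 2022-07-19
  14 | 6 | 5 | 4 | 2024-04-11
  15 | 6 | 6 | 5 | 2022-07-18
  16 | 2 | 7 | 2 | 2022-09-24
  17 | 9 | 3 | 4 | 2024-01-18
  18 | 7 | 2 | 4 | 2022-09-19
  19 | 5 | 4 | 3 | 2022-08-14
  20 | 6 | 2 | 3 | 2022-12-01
SELECT c.id, p.name AS product, c.quantity FROM orders c JOIN products p ON c.product_id = p.id WHERE p.price > 304.28

Execution result:
id | product | quantity
1 | Keyboard | 1
2 | Tablet | 3
7 | Tablet | 2
10 | Tablet | 5
16 | Tablet | 2
18 | Keyboard | 4
20 | Keyboard | 3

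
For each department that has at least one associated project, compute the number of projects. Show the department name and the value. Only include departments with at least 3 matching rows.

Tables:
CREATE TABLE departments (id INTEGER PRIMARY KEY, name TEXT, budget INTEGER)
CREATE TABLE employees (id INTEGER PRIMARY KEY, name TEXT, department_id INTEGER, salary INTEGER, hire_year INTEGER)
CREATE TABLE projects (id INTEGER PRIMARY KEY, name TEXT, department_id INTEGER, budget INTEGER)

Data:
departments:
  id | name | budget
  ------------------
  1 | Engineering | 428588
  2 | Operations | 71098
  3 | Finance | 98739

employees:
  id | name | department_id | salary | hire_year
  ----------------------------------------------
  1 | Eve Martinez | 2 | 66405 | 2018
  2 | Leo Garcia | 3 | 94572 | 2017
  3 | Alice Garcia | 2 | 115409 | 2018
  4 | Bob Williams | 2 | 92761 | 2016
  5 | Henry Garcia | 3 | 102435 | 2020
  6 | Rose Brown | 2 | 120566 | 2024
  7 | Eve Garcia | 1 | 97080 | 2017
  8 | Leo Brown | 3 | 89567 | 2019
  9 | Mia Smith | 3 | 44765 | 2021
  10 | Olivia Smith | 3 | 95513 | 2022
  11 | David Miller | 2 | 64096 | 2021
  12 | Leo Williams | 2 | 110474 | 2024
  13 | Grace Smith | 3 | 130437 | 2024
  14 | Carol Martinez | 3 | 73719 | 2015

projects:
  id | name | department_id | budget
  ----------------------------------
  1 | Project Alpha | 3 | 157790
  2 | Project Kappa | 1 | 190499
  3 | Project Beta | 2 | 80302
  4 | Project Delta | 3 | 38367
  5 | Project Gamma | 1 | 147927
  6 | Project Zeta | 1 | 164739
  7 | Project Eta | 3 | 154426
SELECT p.name, COUNT(*) AS n FROM projects c JOIN departments p ON c.department_id = p.id GROUP BY p.id, p.name HAVING COUNT(*) >= 3

Execution result:
name | n
Engineering | 3
Finance | 3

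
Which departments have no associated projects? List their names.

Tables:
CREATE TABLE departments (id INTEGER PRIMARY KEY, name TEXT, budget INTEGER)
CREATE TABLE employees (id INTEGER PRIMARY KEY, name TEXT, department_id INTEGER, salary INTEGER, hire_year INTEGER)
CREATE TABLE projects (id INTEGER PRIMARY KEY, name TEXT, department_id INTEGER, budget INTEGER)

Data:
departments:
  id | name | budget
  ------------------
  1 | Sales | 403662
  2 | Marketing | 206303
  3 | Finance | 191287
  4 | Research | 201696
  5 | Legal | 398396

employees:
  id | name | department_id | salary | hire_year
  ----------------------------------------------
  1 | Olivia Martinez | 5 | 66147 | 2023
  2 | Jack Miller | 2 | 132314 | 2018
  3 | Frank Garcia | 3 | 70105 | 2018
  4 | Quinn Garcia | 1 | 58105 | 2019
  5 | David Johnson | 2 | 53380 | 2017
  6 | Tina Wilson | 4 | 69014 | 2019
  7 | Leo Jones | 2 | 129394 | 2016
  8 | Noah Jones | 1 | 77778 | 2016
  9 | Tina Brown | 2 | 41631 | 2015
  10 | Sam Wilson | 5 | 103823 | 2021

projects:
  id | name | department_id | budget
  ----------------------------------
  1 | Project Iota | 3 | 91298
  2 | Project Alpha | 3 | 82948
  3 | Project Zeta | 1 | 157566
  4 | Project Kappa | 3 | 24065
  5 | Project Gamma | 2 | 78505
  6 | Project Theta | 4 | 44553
SELECT p.name FROM departments p LEFT JOIN projects c ON c.department_id = p.id WHERE c.id IS NULL

Execution result:
Legal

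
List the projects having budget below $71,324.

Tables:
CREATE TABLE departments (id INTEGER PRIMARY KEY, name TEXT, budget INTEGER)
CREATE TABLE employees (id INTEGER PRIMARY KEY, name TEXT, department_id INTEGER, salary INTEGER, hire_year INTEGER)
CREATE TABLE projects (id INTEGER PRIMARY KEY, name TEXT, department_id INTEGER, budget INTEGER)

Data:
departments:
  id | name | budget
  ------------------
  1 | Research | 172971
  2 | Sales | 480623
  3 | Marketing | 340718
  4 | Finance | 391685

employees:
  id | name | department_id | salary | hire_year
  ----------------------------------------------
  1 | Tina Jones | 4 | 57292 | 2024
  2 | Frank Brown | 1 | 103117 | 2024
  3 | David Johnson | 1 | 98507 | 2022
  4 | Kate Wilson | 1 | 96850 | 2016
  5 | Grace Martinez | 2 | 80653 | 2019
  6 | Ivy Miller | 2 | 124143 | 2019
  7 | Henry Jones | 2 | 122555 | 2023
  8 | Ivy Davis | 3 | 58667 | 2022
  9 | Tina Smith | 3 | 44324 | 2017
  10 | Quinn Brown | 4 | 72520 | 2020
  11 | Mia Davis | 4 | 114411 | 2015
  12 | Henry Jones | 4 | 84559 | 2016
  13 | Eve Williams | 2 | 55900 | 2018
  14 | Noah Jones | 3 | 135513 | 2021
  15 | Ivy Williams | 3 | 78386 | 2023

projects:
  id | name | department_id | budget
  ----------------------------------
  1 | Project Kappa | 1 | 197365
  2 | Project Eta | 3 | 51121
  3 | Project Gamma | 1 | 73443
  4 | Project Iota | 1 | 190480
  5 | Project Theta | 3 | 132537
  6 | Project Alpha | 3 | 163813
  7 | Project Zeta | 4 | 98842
SELECT name, budget FROM projects WHERE budget < 71324

Execution result:
name | budget
Project Eta | 51121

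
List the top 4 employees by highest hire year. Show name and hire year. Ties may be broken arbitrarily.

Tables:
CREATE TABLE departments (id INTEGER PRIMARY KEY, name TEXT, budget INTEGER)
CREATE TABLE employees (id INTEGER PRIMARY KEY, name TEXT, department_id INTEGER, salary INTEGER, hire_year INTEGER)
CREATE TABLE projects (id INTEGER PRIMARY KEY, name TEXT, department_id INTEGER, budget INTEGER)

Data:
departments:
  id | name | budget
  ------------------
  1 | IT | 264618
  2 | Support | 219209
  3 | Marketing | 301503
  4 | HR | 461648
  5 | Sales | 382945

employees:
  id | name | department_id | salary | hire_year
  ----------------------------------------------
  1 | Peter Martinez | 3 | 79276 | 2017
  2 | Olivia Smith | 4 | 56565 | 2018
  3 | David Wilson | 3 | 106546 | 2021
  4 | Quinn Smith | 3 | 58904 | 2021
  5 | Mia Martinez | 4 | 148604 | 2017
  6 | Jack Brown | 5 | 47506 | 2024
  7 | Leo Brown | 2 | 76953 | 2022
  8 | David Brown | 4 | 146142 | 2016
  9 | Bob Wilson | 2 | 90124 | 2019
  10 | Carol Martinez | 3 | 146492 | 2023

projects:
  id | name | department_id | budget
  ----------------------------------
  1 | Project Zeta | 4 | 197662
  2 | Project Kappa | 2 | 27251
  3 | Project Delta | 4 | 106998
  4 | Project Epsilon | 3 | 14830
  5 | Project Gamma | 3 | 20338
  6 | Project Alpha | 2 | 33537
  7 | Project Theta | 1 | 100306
SELECT name, hire_year FROM employees ORDER BY hire_year DESC LIMIT 4

Execution result:
name | hire_year
Jack Brown | 2024
Carol Martinez | 2023
Leo Brown | 2022
David Wilson | 2021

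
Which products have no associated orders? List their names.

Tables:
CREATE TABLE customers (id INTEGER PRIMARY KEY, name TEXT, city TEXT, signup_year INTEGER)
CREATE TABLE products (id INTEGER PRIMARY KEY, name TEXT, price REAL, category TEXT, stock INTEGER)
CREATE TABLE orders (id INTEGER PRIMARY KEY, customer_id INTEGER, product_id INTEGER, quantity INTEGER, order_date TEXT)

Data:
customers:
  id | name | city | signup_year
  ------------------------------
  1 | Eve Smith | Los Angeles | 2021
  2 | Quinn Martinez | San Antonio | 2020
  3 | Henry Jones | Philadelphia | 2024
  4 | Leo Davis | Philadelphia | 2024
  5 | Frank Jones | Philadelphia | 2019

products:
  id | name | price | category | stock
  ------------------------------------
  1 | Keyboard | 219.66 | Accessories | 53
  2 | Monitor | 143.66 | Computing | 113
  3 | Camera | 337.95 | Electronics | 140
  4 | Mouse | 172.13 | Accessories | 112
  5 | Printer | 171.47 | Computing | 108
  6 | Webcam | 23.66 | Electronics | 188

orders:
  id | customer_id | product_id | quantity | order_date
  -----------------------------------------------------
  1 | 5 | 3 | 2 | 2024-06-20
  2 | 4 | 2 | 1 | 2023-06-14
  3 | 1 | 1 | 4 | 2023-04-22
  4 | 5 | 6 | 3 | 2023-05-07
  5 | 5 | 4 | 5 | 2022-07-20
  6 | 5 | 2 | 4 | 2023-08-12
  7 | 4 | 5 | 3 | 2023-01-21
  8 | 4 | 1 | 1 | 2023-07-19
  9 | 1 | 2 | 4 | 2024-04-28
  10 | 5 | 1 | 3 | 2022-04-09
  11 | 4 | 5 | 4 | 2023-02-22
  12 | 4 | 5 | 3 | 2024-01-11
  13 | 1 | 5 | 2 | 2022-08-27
SELECT p.name FROM products p LEFT JOIN orders c ON c.product_id = p.id WHERE c.id IS NULL

Execution result:
(no rows)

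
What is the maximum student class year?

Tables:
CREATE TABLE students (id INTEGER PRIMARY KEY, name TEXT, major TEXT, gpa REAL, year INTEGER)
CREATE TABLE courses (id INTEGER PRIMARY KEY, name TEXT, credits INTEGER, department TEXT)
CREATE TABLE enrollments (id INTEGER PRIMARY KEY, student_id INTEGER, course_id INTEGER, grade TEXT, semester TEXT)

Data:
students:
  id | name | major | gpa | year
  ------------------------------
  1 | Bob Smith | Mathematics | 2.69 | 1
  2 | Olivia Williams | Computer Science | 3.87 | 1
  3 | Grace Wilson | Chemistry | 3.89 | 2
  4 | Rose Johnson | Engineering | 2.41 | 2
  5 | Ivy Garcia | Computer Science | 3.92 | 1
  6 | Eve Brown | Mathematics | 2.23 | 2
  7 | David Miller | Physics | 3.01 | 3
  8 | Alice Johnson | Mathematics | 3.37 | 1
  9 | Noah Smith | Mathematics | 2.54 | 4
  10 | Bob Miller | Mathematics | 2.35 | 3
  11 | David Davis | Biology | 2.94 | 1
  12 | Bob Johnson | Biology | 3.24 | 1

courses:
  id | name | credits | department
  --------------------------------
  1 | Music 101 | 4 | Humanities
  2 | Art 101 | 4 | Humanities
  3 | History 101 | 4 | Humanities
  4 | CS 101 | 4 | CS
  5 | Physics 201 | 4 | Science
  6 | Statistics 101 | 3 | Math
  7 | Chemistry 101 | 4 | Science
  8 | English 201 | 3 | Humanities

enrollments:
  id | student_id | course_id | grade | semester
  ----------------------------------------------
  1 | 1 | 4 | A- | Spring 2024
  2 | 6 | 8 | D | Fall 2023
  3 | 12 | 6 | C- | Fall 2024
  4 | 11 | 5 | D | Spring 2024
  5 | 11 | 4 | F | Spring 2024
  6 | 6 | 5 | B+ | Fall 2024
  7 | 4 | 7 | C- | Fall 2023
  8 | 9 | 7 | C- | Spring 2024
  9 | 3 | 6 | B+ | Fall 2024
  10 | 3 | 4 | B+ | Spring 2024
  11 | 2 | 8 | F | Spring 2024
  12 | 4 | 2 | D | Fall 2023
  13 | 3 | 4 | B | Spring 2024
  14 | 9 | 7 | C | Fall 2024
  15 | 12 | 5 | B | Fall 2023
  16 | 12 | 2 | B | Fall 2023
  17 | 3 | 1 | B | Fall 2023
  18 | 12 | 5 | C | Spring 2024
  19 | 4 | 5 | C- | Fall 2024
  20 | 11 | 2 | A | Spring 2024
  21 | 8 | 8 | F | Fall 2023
SELECT MAX(year) FROM students

Execution result:
4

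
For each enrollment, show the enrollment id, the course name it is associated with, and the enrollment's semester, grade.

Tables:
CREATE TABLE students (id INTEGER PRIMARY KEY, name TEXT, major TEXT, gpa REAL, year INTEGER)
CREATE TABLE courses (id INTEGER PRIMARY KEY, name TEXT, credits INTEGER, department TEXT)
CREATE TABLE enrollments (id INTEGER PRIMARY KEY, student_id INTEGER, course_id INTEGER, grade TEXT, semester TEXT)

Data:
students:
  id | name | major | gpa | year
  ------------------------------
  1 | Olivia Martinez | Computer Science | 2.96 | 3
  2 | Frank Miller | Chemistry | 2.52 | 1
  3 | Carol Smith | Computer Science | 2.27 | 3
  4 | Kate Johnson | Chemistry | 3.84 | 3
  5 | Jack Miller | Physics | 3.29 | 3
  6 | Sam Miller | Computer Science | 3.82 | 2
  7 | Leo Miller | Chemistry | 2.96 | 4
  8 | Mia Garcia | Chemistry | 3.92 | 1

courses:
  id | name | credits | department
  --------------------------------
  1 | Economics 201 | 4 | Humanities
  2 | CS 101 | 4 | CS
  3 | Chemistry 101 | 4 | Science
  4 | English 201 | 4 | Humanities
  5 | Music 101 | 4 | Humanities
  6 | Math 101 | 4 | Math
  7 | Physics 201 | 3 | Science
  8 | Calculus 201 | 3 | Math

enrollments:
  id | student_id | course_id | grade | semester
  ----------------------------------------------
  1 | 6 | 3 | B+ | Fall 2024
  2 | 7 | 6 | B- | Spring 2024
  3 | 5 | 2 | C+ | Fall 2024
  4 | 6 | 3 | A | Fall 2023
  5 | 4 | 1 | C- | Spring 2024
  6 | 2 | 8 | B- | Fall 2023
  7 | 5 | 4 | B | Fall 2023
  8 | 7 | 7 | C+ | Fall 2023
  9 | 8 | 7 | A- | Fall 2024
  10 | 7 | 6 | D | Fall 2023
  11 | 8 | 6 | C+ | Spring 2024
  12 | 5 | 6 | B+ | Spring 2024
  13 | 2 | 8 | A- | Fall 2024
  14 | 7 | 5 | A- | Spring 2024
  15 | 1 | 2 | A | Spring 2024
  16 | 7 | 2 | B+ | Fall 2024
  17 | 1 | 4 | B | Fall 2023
SELECT c.id, p.name AS course, c.semester, c.grade FROM enrollments c JOIN courses p ON c.course_id = p.id

Execution result:
id | course | semester | grade
1 | Chemistry 101 | Fall 2024 | B+
2 | Math 101 | Spring 2024 | B-
3 | CS 101 | Fall 2024 | C+
4 | Chemistry 101 | Fall 2023 | A
5 | Economics 201 | Spring 2024 | C-
6 | Calculus 201 | Fall 2023 | B-
7 | English 201 | Fall 2023 | B
8 | Physics 201 | Fall 2023 | C+
9 | Physics 201 | Fall 2024 | A-
10 | Math 101 | Fall 2023 | D
11 | Math 101 | Spring 2024 | C+
12 | Math 101 | Spring 2024 | B+
13 | Calculus 201 | Fall 2024 | A-
14 | Music 101 | Spring 2024 | A-
15 | CS 101 | Spring 2024 | A
16 | CS 101 | Fall 2024 | B+
17 | English 201 | Fall 2023 | B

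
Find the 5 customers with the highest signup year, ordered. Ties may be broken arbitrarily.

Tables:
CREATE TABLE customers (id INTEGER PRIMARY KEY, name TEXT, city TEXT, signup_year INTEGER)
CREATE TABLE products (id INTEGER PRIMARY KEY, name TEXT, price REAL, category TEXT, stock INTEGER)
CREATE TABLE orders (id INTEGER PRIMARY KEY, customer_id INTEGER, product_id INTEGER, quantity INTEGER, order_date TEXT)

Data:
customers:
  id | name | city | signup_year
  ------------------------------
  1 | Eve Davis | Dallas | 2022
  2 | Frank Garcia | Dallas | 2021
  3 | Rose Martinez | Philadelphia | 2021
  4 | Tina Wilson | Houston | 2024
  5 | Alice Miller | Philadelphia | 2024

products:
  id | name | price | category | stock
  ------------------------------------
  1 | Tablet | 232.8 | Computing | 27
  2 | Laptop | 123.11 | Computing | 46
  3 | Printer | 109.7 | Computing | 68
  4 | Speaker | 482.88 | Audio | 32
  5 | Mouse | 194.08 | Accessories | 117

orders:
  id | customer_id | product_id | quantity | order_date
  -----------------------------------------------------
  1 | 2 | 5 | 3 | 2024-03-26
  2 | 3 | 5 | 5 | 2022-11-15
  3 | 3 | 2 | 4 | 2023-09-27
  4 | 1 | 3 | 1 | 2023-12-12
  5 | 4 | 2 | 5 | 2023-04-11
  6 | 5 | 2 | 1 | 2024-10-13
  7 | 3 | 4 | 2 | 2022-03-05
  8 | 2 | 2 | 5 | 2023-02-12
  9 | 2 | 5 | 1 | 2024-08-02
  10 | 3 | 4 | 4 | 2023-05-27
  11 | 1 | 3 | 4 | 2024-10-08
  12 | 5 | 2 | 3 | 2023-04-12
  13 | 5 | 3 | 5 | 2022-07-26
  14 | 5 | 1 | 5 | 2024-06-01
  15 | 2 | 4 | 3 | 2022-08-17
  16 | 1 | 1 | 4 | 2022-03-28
SELECT name, signup_year FROM customers ORDER BY signup_year DESC LIMIT 5

Execution result:
name | signup_year
Tina Wilson | 2024
Alice Miller | 2024
Eve Davis | 2022
Frank Garcia | 2021
Rose Martinez | 2021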